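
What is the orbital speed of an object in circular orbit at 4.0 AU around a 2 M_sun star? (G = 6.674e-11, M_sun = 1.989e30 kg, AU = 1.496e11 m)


v = sqrt(GM/r) = sqrt(6.674e-11 * 3.978e+30 / 5.984e+11) = 21063.4593

21063.4593 m/s


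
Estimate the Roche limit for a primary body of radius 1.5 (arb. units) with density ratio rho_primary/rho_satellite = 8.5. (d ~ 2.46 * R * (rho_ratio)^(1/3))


d_Roche = 2.46 * 1.5 * 8.5^(1/3) = 7.5307

7.5307


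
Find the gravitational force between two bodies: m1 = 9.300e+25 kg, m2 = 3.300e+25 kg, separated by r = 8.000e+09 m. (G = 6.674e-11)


F = G*m1*m2/r^2 = 6.674e-11 * 9.300e+25 * 3.300e+25 / (8.000e+09)^2 = 6.674e-11 * 3.069e+51 / 6.400e+19 = 3.200e+21

3.200e+21 N


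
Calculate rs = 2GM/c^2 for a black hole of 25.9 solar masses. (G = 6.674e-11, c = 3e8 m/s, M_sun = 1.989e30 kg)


M = 25.9 * 1.989e30 kg = 5.15151e+31 kg. rs = 2GM/c^2 = 2 * 6.674e-11 * 5.15151e+31 / (3e8)^2 = 76402.6172

76402.6172 m


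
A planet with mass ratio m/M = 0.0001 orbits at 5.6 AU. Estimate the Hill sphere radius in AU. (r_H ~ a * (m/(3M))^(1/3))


r_H = a * (m/3M)^(1/3) = 5.6 * (0.0001/3)^(1/3) = 0.1802

0.1802 AU


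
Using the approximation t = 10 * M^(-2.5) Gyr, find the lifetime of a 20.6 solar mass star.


t = 10 * M^(-2.5) = 10 * 20.6^(-2.5) = 0.0052

0.0052 Gyr


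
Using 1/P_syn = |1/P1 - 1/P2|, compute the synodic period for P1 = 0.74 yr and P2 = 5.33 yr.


1/P_syn = |1/P1 - 1/P2| = |1/0.74 - 1/5.33| => P_syn = 0.8593

0.8593 years


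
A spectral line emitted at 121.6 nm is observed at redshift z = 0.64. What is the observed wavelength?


lam_obs = lam_emit * (1 + z) = 121.6 * (1 + 0.64) = 199.424

199.424 nm


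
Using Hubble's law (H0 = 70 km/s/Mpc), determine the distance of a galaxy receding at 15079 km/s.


d = v / H0 = 15079 / 70 = 215.4143

215.4143 Mpc


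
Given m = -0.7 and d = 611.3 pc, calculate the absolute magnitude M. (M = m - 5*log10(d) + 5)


M = m - 5*log10(d) + 5 = -0.7 - 5*log10(611.3) + 5 = -9.6313

-9.6313


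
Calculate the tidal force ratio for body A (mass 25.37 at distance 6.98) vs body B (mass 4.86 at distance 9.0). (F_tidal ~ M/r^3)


Ratio = (M1/r1^3) / (M2/r2^3) = (25.37/6.98^3) / (4.86/9.0^3) = 11.1904

11.1904


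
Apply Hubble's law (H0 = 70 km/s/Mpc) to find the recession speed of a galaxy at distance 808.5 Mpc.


v = H0 * d = 70 * 808.5 = 56595.0

56595.0 km/s


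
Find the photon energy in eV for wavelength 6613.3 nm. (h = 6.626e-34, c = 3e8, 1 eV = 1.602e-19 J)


E = hc/lambda = 6.626e-34 * 3e8 / 6.613e-06 = 3.006e-20 J = 0.1876 eV

0.1876 eV


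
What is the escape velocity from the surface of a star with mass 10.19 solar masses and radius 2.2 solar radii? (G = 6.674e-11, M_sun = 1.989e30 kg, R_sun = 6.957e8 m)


M = 10.19 * 1.989e30 kg = 2.026791e+31 kg; R = 2.2 * 6.957e8 m = 1.53054e+09 m. v_esc = sqrt(2GM/R) = sqrt(2 * 6.674e-11 * 2.026791e+31 / 1.53054e+09) = 1.330e+06

1.330e+06 m/s


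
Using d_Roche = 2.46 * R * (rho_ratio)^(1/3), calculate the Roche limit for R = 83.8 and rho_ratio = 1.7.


d_Roche = 2.46 * 83.8 * 1.7^(1/3) = 246.0342

246.0342


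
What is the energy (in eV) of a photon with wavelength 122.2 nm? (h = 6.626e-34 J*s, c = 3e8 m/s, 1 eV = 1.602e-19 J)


E = hc/lambda = 6.626e-34 * 3e8 / 1.222e-07 = 1.627e-18 J = 10.154 eV

10.154 eV


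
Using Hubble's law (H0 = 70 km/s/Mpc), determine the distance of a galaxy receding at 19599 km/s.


d = v / H0 = 19599 / 70 = 279.9857

279.9857 Mpc


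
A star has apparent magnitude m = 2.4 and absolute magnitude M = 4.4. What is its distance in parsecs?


d = 10^((m - M + 5)/5) = 10^((2.4 - 4.4 + 5)/5) = 3.9811

3.9811 pc


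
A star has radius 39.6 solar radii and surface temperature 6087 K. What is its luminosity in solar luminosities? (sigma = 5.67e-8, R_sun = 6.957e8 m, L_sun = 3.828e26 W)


R = 39.6 * 6.957e8 m = 2.754972e+10 m. L = 4*pi*R^2*sigma*T^4 = 4*pi*(2.754972e+10)^2 * 5.67e-8 * 6087^4 = 7.42404351e+29 W. L/L_sun = 7.42404351e+29 / 3.828e26 = 1939.4053

1939.4053 L_sun


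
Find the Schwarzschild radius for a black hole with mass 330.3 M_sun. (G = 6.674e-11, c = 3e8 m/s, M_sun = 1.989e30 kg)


M = 330.3 * 1.989e30 kg = 6.569667e+32 kg. rs = 2GM/c^2 = 2 * 6.674e-11 * 6.569667e+32 / (3e8)^2 = 974354.6124

974354.6124 m


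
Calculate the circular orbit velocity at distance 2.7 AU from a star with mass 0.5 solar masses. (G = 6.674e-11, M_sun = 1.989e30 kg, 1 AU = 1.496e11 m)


v = sqrt(GM/r) = sqrt(6.674e-11 * 9.945e+29 / 4.039e+11) = 12818.8131

12818.8131 m/s


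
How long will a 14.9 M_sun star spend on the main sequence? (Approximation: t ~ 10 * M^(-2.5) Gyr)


t = 10 * M^(-2.5) = 10 * 14.9^(-2.5) = 0.0117

0.0117 Gyr


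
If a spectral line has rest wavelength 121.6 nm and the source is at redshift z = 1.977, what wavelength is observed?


lam_obs = lam_emit * (1 + z) = 121.6 * (1 + 1.977) = 362.0032

362.0032 nm


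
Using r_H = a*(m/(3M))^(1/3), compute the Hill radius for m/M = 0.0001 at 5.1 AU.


r_H = a * (m/3M)^(1/3) = 5.1 * (0.0001/3)^(1/3) = 0.1641

0.1641 AU


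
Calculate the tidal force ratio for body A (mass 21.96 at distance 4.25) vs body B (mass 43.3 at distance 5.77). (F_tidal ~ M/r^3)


Ratio = (M1/r1^3) / (M2/r2^3) = (21.96/4.25^3) / (43.3/5.77^3) = 1.2691

1.2691


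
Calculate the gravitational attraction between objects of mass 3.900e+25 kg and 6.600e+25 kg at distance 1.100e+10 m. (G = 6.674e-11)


F = G*m1*m2/r^2 = 6.674e-11 * 3.900e+25 * 6.600e+25 / (1.100e+10)^2 = 6.674e-11 * 2.574e+51 / 1.210e+20 = 1.420e+21

1.420e+21 N


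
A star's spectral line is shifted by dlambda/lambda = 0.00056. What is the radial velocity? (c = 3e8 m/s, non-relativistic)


v = (dlambda/lambda) * c = 0.00056 * 3e8 = 168000.0

168000.0 m/s


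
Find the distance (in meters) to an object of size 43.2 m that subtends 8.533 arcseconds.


D = size / theta_rad, theta_rad = 8.533 * pi/(180*3600) = 4.137e-05, D = 1.044e+06

1.044e+06 m


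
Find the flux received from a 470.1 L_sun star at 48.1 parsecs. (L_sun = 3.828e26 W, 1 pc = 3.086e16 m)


F = L / (4*pi*d^2) = 1.800e+29 / (4*pi*(1.484e+18)^2) = 6.499e-09

6.499e-09 W/m^2


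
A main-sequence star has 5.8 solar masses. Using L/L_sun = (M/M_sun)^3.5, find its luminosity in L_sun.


L/L_sun = (M/M_sun)^3.5 = 5.8^3.5 = 469.8919

469.8919 L_sun


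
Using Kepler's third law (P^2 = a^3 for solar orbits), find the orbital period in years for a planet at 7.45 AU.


P = a^(3/2) = 7.45^1.5 = 20.3345

20.3345 years


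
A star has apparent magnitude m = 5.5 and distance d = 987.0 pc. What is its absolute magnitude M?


M = m - 5*log10(d) + 5 = 5.5 - 5*log10(987.0) + 5 = -4.4716

-4.4716


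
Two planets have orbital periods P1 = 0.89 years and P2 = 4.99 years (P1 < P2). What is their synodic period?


1/P_syn = |1/P1 - 1/P2| = |1/0.89 - 1/4.99| => P_syn = 1.0832

1.0832 years


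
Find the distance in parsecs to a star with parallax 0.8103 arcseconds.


d = 1/p = 1/0.8103 = 1.2341

1.2341 pc


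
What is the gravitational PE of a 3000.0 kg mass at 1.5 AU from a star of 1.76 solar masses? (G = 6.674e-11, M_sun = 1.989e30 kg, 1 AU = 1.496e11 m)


M = 1.76 * 1.989e30 kg = 3.50064e+30 kg; r = 1.5 AU * 1.496e11 m/AU = 2.244e+11 m. U = -GM*m/r = -(6.674e-11 * 3.50064e+30 * 3000.0) / 2.244e+11 = -3.123e+12

-3.123e+12 J


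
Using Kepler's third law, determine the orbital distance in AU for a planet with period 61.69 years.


a = P^(2/3) = 61.69^(2/3) = 15.6126

15.6126 AU


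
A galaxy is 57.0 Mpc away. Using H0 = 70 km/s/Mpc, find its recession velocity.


v = H0 * d = 70 * 57.0 = 3990.0

3990.0 km/s


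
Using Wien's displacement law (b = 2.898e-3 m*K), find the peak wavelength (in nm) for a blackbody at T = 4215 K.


lam_max = b / T = 2.898e-3 / 4215 = 6.875e-07 m = 687.5445 nm

687.5445 nm


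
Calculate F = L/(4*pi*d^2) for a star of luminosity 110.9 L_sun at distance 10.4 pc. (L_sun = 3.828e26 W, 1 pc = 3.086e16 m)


F = L / (4*pi*d^2) = 4.245e+28 / (4*pi*(3.209e+17)^2) = 3.280e-08

3.280e-08 W/m^2


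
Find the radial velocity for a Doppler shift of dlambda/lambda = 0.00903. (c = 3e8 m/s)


v = (dlambda/lambda) * c = 0.00903 * 3e8 = 2.709e+06

2.709e+06 m/s


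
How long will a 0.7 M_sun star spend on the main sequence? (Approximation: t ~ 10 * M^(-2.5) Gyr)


t = 10 * M^(-2.5) = 10 * 0.7^(-2.5) = 24.3924

24.3924 Gyr


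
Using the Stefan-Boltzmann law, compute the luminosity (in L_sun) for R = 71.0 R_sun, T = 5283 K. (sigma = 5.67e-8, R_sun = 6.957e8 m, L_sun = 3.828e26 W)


R = 71.0 * 6.957e8 m = 4.93947e+10 m. L = 4*pi*R^2*sigma*T^4 = 4*pi*(4.93947e+10)^2 * 5.67e-8 * 5283^4 = 1.354178985e+30 W. L/L_sun = 1.354178985e+30 / 3.828e26 = 3537.5627

3537.5627 L_sun


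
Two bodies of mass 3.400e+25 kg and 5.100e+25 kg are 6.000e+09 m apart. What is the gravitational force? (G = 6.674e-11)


F = G*m1*m2/r^2 = 6.674e-11 * 3.400e+25 * 5.100e+25 / (6.000e+09)^2 = 6.674e-11 * 1.734e+51 / 3.600e+19 = 3.215e+21

3.215e+21 N


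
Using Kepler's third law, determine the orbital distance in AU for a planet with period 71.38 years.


a = P^(2/3) = 71.38^(2/3) = 17.2075

17.2075 AU


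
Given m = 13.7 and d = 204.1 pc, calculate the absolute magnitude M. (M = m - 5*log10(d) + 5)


M = m - 5*log10(d) + 5 = 13.7 - 5*log10(204.1) + 5 = 7.1508

7.1508


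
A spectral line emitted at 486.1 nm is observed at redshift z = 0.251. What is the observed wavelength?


lam_obs = lam_emit * (1 + z) = 486.1 * (1 + 0.251) = 608.1111

608.1111 nm


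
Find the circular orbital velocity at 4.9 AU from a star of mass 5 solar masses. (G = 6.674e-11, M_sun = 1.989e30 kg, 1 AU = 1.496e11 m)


v = sqrt(GM/r) = sqrt(6.674e-11 * 9.945e+30 / 7.330e+11) = 30090.6562

30090.6562 m/s


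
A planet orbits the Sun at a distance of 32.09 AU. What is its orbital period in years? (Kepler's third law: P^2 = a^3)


P = a^(3/2) = 32.09^1.5 = 181.7835

181.7835 years


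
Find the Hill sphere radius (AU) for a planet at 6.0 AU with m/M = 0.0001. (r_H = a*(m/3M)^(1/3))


r_H = a * (m/3M)^(1/3) = 6.0 * (0.0001/3)^(1/3) = 0.1931

0.1931 AU


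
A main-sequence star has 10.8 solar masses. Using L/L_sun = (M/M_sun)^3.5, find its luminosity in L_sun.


L/L_sun = (M/M_sun)^3.5 = 10.8^3.5 = 4139.8361

4139.8361 L_sun


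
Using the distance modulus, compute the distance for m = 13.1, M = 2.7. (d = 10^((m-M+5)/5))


d = 10^((m - M + 5)/5) = 10^((13.1 - 2.7 + 5)/5) = 1202.2644

1202.2644 pc


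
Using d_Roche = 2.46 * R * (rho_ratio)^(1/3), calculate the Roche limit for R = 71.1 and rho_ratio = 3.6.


d_Roche = 2.46 * 71.1 * 3.6^(1/3) = 268.0642

268.0642


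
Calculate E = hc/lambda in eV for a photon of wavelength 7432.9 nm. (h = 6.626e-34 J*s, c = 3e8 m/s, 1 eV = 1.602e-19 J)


E = hc/lambda = 6.626e-34 * 3e8 / 7.433e-06 = 2.674e-20 J = 0.1669 eV

0.1669 eV


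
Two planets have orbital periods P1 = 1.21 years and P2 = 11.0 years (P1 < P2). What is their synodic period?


1/P_syn = |1/P1 - 1/P2| = |1/1.21 - 1/11.0| => P_syn = 1.3596

1.3596 years


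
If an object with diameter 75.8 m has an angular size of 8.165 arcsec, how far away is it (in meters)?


D = size / theta_rad, theta_rad = 8.165 * pi/(180*3600) = 3.959e-05, D = 1.915e+06

1.915e+06 m


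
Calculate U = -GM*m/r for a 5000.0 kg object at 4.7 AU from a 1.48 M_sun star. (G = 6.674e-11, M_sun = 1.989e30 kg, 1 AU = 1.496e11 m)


M = 1.48 * 1.989e30 kg = 2.94372e+30 kg; r = 4.7 AU * 1.496e11 m/AU = 7.0312e+11 m. U = -GM*m/r = -(6.674e-11 * 2.94372e+30 * 5000.0) / 7.0312e+11 = -1.397e+12

-1.397e+12 J


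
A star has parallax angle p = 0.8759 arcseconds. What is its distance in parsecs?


d = 1/p = 1/0.8759 = 1.1417

1.1417 pc


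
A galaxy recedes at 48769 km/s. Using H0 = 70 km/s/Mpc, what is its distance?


d = v / H0 = 48769 / 70 = 696.7

696.7 Mpc


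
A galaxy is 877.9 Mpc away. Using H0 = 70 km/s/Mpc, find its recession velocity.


v = H0 * d = 70 * 877.9 = 61453.0

61453.0 km/s


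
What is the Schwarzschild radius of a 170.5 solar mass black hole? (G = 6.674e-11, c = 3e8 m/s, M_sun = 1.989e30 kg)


M = 170.5 * 1.989e30 kg = 3.391245e+32 kg. rs = 2GM/c^2 = 2 * 6.674e-11 * 3.391245e+32 / (3e8)^2 = 502959.314

502959.314 m


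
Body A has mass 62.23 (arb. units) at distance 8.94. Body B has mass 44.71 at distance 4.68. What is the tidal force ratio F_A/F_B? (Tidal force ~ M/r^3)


Ratio = (M1/r1^3) / (M2/r2^3) = (62.23/8.94^3) / (44.71/4.68^3) = 0.1997

0.1997


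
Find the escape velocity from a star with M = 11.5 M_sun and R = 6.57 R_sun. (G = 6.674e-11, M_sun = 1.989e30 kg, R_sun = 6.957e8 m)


M = 11.5 * 1.989e30 kg = 2.28735e+31 kg; R = 6.57 * 6.957e8 m = 4.570749e+09 m. v_esc = sqrt(2GM/R) = sqrt(2 * 6.674e-11 * 2.28735e+31 / 4.570749e+09) = 817298.5422

817298.5422 m/s


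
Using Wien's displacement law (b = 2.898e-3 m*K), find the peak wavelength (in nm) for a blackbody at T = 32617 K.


lam_max = b / T = 2.898e-3 / 32617 = 8.885e-08 m = 88.8494 nm

88.8494 nm


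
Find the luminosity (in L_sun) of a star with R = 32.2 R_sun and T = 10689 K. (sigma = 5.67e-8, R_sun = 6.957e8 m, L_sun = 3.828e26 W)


R = 32.2 * 6.957e8 m = 2.240154e+10 m. L = 4*pi*R^2*sigma*T^4 = 4*pi*(2.240154e+10)^2 * 5.67e-8 * 10689^4 = 4.667636006e+30 W. L/L_sun = 4.667636006e+30 / 3.828e26 = 12193.4065

12193.4065 L_sun


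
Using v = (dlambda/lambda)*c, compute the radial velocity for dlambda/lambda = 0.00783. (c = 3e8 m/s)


v = (dlambda/lambda) * c = 0.00783 * 3e8 = 2.349e+06

2.349e+06 m/s


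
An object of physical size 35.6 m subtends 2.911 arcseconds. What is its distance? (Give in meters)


D = size / theta_rad, theta_rad = 2.911 * pi/(180*3600) = 1.411e-05, D = 2.523e+06

2.523e+06 m


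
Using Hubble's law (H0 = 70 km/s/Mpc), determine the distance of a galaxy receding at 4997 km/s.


d = v / H0 = 4997 / 70 = 71.3857

71.3857 Mpc


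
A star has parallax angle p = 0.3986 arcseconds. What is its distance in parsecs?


d = 1/p = 1/0.3986 = 2.5088

2.5088 pc


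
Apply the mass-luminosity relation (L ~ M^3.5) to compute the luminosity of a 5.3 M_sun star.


L/L_sun = (M/M_sun)^3.5 = 5.3^3.5 = 342.7406

342.7406 L_sun


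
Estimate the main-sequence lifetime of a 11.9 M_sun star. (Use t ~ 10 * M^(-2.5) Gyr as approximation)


t = 10 * M^(-2.5) = 10 * 11.9^(-2.5) = 0.0205

0.0205 Gyr


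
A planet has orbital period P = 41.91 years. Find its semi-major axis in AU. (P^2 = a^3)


a = P^(2/3) = 41.91^(2/3) = 12.0655

12.0655 AU


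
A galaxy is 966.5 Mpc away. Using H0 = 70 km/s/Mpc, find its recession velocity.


v = H0 * d = 70 * 966.5 = 67655.0

67655.0 km/s


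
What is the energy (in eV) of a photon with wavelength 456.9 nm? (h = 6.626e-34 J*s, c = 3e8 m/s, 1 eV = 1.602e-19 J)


E = hc/lambda = 6.626e-34 * 3e8 / 4.569e-07 = 4.351e-19 J = 2.7157 eV

2.7157 eV


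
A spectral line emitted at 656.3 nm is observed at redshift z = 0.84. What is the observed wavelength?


lam_obs = lam_emit * (1 + z) = 656.3 * (1 + 0.84) = 1207.592

1207.592 nm


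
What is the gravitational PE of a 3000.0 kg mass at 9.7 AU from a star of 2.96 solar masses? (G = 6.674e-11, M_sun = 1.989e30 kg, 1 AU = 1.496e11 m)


M = 2.96 * 1.989e30 kg = 5.88744e+30 kg; r = 9.7 AU * 1.496e11 m/AU = 1.45112e+12 m. U = -GM*m/r = -(6.674e-11 * 5.88744e+30 * 3000.0) / 1.45112e+12 = -8.123e+11

-8.123e+11 J


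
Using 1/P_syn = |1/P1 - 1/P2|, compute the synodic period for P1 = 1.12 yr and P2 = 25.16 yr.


1/P_syn = |1/P1 - 1/P2| = |1/1.12 - 1/25.16| => P_syn = 1.1722

1.1722 years


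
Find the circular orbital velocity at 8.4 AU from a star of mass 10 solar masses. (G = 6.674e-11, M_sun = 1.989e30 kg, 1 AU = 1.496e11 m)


v = sqrt(GM/r) = sqrt(6.674e-11 * 1.989e+31 / 1.257e+12) = 32501.6233

32501.6233 m/s


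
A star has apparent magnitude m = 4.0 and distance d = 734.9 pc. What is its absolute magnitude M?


M = m - 5*log10(d) + 5 = 4.0 - 5*log10(734.9) + 5 = -5.3311

-5.3311


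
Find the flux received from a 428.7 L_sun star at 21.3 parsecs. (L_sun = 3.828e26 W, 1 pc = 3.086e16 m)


F = L / (4*pi*d^2) = 1.641e+29 / (4*pi*(6.573e+17)^2) = 3.022e-08

3.022e-08 W/m^2


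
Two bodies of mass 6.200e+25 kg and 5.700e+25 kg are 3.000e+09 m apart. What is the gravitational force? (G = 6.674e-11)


F = G*m1*m2/r^2 = 6.674e-11 * 6.200e+25 * 5.700e+25 / (3.000e+09)^2 = 6.674e-11 * 3.534e+51 / 9.000e+18 = 2.621e+22

2.621e+22 N


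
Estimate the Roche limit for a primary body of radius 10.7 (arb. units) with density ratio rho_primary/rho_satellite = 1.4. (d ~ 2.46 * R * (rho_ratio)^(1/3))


d_Roche = 2.46 * 10.7 * 1.4^(1/3) = 29.4461

29.4461


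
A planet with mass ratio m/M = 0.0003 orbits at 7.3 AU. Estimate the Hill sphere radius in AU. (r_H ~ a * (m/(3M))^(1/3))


r_H = a * (m/3M)^(1/3) = 7.3 * (0.0003/3)^(1/3) = 0.3388

0.3388 AU


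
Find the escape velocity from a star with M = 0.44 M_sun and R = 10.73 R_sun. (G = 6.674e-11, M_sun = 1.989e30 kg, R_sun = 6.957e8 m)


M = 0.44 * 1.989e30 kg = 8.7516e+29 kg; R = 10.73 * 6.957e8 m = 7.464861e+09 m. v_esc = sqrt(2GM/R) = sqrt(2 * 6.674e-11 * 8.7516e+29 / 7.464861e+09) = 125095.2923

125095.2923 m/s


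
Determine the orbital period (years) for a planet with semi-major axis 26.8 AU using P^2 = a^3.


P = a^(3/2) = 26.8^1.5 = 138.7402

138.7402 years


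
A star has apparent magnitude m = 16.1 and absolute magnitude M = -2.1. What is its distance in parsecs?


d = 10^((m - M + 5)/5) = 10^((16.1 - -2.1 + 5)/5) = 43651.5832

43651.5832 pc


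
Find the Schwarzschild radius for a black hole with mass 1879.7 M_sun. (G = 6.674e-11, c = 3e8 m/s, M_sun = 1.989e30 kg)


M = 1879.7 * 1.989e30 kg = 3.7387233e+33 kg. rs = 2GM/c^2 = 2 * 6.674e-11 * 3.7387233e+33 / (3e8)^2 = 5.545e+06

5.545e+06 m


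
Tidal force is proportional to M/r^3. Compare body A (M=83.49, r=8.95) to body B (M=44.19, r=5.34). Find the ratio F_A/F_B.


Ratio = (M1/r1^3) / (M2/r2^3) = (83.49/8.95^3) / (44.19/5.34^3) = 0.4013

0.4013


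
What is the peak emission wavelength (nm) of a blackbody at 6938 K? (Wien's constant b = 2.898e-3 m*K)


lam_max = b / T = 2.898e-3 / 6938 = 4.177e-07 m = 417.6996 nm

417.6996 nm


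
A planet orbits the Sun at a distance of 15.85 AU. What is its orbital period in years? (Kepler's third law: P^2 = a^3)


P = a^(3/2) = 15.85^1.5 = 63.1021

63.1021 years


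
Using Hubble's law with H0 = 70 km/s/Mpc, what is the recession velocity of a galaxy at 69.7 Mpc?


v = H0 * d = 70 * 69.7 = 4879.0

4879.0 km/s


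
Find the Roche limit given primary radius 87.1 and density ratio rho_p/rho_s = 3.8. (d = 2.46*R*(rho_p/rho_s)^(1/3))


d_Roche = 2.46 * 87.1 * 3.8^(1/3) = 334.3601

334.3601


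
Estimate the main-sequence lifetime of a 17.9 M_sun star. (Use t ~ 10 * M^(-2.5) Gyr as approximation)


t = 10 * M^(-2.5) = 10 * 17.9^(-2.5) = 0.0074

0.0074 Gyr


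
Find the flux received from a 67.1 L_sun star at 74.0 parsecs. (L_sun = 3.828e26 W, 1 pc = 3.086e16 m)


F = L / (4*pi*d^2) = 2.569e+28 / (4*pi*(2.284e+18)^2) = 3.919e-10

3.919e-10 W/m^2


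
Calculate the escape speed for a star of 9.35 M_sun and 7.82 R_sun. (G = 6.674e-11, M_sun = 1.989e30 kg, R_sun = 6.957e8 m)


M = 9.35 * 1.989e30 kg = 1.859715e+31 kg; R = 7.82 * 6.957e8 m = 5.440374e+09 m. v_esc = sqrt(2GM/R) = sqrt(2 * 6.674e-11 * 1.859715e+31 / 5.440374e+09) = 675486.8795

675486.8795 m/s


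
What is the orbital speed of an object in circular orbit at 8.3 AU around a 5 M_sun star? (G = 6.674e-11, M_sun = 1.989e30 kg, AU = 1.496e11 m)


v = sqrt(GM/r) = sqrt(6.674e-11 * 9.945e+30 / 1.242e+12) = 23120.1502

23120.1502 m/s


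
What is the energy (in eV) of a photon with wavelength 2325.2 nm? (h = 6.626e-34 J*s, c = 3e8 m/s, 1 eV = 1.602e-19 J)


E = hc/lambda = 6.626e-34 * 3e8 / 2.325e-06 = 8.549e-20 J = 0.5336 eV

0.5336 eV


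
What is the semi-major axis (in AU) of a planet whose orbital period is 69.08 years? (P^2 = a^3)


a = P^(2/3) = 69.08^(2/3) = 16.8358

16.8358 AU


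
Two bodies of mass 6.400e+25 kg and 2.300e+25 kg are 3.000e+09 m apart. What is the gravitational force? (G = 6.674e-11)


F = G*m1*m2/r^2 = 6.674e-11 * 6.400e+25 * 2.300e+25 / (3.000e+09)^2 = 6.674e-11 * 1.472e+51 / 9.000e+18 = 1.092e+22

1.092e+22 N


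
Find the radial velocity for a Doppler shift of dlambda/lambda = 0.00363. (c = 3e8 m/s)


v = (dlambda/lambda) * c = 0.00363 * 3e8 = 1.089e+06

1.089e+06 m/s


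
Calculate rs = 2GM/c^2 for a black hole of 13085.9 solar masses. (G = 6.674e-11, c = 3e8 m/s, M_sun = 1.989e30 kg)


M = 13085.9 * 1.989e30 kg = 2.60278551e+34 kg. rs = 2GM/c^2 = 2 * 6.674e-11 * 2.60278551e+34 / (3e8)^2 = 3.860e+07

3.860e+07 m


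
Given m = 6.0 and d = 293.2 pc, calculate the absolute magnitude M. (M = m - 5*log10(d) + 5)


M = m - 5*log10(d) + 5 = 6.0 - 5*log10(293.2) + 5 = -1.3358

-1.3358


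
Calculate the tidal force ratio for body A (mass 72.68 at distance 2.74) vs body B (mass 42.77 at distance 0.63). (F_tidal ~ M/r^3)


Ratio = (M1/r1^3) / (M2/r2^3) = (72.68/2.74^3) / (42.77/0.63^3) = 0.0207

0.0207


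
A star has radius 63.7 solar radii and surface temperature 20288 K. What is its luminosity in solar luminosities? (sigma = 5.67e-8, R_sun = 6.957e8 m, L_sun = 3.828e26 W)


R = 63.7 * 6.957e8 m = 4.431609e+10 m. L = 4*pi*R^2*sigma*T^4 = 4*pi*(4.431609e+10)^2 * 5.67e-8 * 20288^4 = 2.370678926e+32 W. L/L_sun = 2.370678926e+32 / 3.828e26 = 619299.615

619299.615 L_sun


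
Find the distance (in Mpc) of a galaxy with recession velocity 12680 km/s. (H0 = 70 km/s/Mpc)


d = v / H0 = 12680 / 70 = 181.1429

181.1429 Mpc


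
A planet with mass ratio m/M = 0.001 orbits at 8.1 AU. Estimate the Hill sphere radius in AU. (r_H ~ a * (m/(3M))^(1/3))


r_H = a * (m/3M)^(1/3) = 8.1 * (0.001/3)^(1/3) = 0.5616

0.5616 AU


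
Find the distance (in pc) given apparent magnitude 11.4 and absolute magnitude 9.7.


d = 10^((m - M + 5)/5) = 10^((11.4 - 9.7 + 5)/5) = 21.8776

21.8776 pc


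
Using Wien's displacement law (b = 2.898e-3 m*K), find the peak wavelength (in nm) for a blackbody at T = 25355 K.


lam_max = b / T = 2.898e-3 / 25355 = 1.143e-07 m = 114.297 nm

114.297 nm


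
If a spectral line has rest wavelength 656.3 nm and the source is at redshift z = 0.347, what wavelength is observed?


lam_obs = lam_emit * (1 + z) = 656.3 * (1 + 0.347) = 884.0361

884.0361 nm


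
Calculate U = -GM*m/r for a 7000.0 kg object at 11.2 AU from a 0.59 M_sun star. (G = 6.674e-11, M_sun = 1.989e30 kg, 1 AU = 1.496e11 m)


M = 0.59 * 1.989e30 kg = 1.17351e+30 kg; r = 11.2 AU * 1.496e11 m/AU = 1.67552e+12 m. U = -GM*m/r = -(6.674e-11 * 1.17351e+30 * 7000.0) / 1.67552e+12 = -3.272e+11

-3.272e+11 J


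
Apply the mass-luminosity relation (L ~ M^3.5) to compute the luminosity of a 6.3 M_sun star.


L/L_sun = (M/M_sun)^3.5 = 6.3^3.5 = 627.613

627.613 L_sun


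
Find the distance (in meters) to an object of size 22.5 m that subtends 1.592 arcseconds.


D = size / theta_rad, theta_rad = 1.592 * pi/(180*3600) = 7.718e-06, D = 2.915e+06

2.915e+06 m


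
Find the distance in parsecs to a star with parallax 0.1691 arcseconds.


d = 1/p = 1/0.1691 = 5.9137

5.9137 pc


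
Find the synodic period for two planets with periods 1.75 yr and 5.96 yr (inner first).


1/P_syn = |1/P1 - 1/P2| = |1/1.75 - 1/5.96| => P_syn = 2.4774

2.4774 years


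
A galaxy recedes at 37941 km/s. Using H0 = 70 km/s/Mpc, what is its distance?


d = v / H0 = 37941 / 70 = 542.0143

542.0143 Mpc


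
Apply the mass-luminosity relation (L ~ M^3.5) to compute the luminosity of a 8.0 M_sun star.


L/L_sun = (M/M_sun)^3.5 = 8.0^3.5 = 1448.1547

1448.1547 L_sun


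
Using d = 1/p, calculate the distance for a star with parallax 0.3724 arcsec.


d = 1/p = 1/0.3724 = 2.6853

2.6853 pc


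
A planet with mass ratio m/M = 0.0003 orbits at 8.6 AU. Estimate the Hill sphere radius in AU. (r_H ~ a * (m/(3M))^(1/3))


r_H = a * (m/3M)^(1/3) = 8.6 * (0.0003/3)^(1/3) = 0.3992

0.3992 AU


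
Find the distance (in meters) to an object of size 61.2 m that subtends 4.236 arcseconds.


D = size / theta_rad, theta_rad = 4.236 * pi/(180*3600) = 2.054e-05, D = 2.980e+06

2.980e+06 m


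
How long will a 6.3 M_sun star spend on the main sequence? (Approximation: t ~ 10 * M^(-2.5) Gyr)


t = 10 * M^(-2.5) = 10 * 6.3^(-2.5) = 0.1004

0.1004 Gyr


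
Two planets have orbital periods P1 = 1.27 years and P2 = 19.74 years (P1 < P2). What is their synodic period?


1/P_syn = |1/P1 - 1/P2| = |1/1.27 - 1/19.74| => P_syn = 1.3573

1.3573 years


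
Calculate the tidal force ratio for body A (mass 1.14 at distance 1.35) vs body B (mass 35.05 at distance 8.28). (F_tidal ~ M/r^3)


Ratio = (M1/r1^3) / (M2/r2^3) = (1.14/1.35^3) / (35.05/8.28^3) = 7.5042

7.5042


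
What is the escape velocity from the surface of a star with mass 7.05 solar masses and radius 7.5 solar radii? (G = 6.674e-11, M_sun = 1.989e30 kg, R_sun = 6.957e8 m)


M = 7.05 * 1.989e30 kg = 1.402245e+31 kg; R = 7.5 * 6.957e8 m = 5.21775e+09 m. v_esc = sqrt(2GM/R) = sqrt(2 * 6.674e-11 * 1.402245e+31 / 5.21775e+09) = 598933.2388

598933.2388 m/s


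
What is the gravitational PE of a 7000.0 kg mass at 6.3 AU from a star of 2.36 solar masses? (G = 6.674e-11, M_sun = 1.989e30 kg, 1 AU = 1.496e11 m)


M = 2.36 * 1.989e30 kg = 4.69404e+30 kg; r = 6.3 AU * 1.496e11 m/AU = 9.4248e+11 m. U = -GM*m/r = -(6.674e-11 * 4.69404e+30 * 7000.0) / 9.4248e+11 = -2.327e+12

-2.327e+12 J


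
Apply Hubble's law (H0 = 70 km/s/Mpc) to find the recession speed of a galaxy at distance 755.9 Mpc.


v = H0 * d = 70 * 755.9 = 52913.0

52913.0 km/s


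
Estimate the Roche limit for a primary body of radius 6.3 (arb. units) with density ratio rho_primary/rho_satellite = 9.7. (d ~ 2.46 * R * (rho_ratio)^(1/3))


d_Roche = 2.46 * 6.3 * 9.7^(1/3) = 33.0521

33.0521


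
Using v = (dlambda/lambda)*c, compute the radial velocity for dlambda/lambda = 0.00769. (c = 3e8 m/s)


v = (dlambda/lambda) * c = 0.00769 * 3e8 = 2.307e+06

2.307e+06 m/s


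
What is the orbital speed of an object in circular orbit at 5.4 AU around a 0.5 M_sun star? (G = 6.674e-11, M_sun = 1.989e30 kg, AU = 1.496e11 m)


v = sqrt(GM/r) = sqrt(6.674e-11 * 9.945e+29 / 8.078e+11) = 9064.2697

9064.2697 m/s


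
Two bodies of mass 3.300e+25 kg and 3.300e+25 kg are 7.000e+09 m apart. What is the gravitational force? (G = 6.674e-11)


F = G*m1*m2/r^2 = 6.674e-11 * 3.300e+25 * 3.300e+25 / (7.000e+09)^2 = 6.674e-11 * 1.089e+51 / 4.900e+19 = 1.483e+21

1.483e+21 N


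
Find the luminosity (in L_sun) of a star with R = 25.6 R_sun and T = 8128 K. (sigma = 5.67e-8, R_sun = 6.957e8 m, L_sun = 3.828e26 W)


R = 25.6 * 6.957e8 m = 1.780992e+10 m. L = 4*pi*R^2*sigma*T^4 = 4*pi*(1.780992e+10)^2 * 5.67e-8 * 8128^4 = 9.863967667e+29 W. L/L_sun = 9.863967667e+29 / 3.828e26 = 2576.7941

2576.7941 L_sun


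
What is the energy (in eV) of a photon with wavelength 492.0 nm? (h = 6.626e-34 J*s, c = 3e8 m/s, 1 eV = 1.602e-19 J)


E = hc/lambda = 6.626e-34 * 3e8 / 4.920e-07 = 4.040e-19 J = 2.522 eV

2.522 eV


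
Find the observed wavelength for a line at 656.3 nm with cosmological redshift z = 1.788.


lam_obs = lam_emit * (1 + z) = 656.3 * (1 + 1.788) = 1829.7644

1829.7644 nm


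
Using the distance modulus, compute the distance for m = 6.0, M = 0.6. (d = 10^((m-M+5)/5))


d = 10^((m - M + 5)/5) = 10^((6.0 - 0.6 + 5)/5) = 120.2264

120.2264 pc


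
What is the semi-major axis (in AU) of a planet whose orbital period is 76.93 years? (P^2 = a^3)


a = P^(2/3) = 76.93^(2/3) = 18.0883

18.0883 AU


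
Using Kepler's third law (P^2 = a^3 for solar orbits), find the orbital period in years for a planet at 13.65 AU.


P = a^(3/2) = 13.65^1.5 = 50.4312

50.4312 years


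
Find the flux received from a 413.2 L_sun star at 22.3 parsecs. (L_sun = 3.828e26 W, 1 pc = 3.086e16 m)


F = L / (4*pi*d^2) = 1.582e+29 / (4*pi*(6.882e+17)^2) = 2.658e-08

2.658e-08 W/m^2


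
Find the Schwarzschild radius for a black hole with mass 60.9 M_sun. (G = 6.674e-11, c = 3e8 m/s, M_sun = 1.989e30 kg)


M = 60.9 * 1.989e30 kg = 1.211301e+32 kg. rs = 2GM/c^2 = 2 * 6.674e-11 * 1.211301e+32 / (3e8)^2 = 179649.3972

179649.3972 m


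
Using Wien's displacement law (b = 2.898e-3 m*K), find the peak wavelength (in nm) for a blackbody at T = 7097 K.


lam_max = b / T = 2.898e-3 / 7097 = 4.083e-07 m = 408.3416 nm

408.3416 nm


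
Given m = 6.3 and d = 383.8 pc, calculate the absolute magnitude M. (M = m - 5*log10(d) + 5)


M = m - 5*log10(d) + 5 = 6.3 - 5*log10(383.8) + 5 = -1.6205

-1.6205


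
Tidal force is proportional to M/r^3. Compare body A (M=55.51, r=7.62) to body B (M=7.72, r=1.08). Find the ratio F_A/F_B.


Ratio = (M1/r1^3) / (M2/r2^3) = (55.51/7.62^3) / (7.72/1.08^3) = 0.0205

0.0205


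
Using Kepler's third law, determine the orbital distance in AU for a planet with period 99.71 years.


a = P^(2/3) = 99.71^(2/3) = 21.5027

21.5027 AU


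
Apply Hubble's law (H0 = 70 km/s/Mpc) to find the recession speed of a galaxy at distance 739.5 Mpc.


v = H0 * d = 70 * 739.5 = 51765.0

51765.0 km/s


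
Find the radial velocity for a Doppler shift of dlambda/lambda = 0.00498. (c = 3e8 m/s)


v = (dlambda/lambda) * c = 0.00498 * 3e8 = 1.494e+06

1.494e+06 m/s


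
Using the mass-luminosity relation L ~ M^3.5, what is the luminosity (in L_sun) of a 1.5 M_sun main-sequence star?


L/L_sun = (M/M_sun)^3.5 = 1.5^3.5 = 4.1335

4.1335 L_sun


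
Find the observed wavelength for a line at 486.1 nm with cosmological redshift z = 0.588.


lam_obs = lam_emit * (1 + z) = 486.1 * (1 + 0.588) = 771.9268

771.9268 nm


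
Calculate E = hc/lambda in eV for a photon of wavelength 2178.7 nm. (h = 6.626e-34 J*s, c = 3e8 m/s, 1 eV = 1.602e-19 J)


E = hc/lambda = 6.626e-34 * 3e8 / 2.179e-06 = 9.124e-20 J = 0.5695 eV

0.5695 eV


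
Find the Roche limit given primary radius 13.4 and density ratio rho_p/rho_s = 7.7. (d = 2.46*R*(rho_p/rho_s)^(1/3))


d_Roche = 2.46 * 13.4 * 7.7^(1/3) = 65.0934

65.0934


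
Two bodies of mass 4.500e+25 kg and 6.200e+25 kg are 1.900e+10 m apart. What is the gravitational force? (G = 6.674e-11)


F = G*m1*m2/r^2 = 6.674e-11 * 4.500e+25 * 6.200e+25 / (1.900e+10)^2 = 6.674e-11 * 2.790e+51 / 3.610e+20 = 5.158e+20

5.158e+20 N


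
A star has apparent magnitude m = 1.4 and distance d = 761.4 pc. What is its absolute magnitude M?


M = m - 5*log10(d) + 5 = 1.4 - 5*log10(761.4) + 5 = -8.0081

-8.0081


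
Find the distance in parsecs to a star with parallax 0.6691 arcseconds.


d = 1/p = 1/0.6691 = 1.4945

1.4945 pc


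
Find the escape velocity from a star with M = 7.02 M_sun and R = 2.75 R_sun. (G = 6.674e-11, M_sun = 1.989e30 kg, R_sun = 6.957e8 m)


M = 7.02 * 1.989e30 kg = 1.396278e+31 kg; R = 2.75 * 6.957e8 m = 1.913175e+09 m. v_esc = sqrt(2GM/R) = sqrt(2 * 6.674e-11 * 1.396278e+31 / 1.913175e+09) = 986998.9668

986998.9668 m/s


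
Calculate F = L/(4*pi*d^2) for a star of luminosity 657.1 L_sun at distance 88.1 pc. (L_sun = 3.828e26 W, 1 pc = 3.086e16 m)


F = L / (4*pi*d^2) = 2.515e+29 / (4*pi*(2.719e+18)^2) = 2.708e-09

2.708e-09 W/m^2


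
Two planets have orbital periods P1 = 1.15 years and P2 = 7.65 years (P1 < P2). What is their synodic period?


1/P_syn = |1/P1 - 1/P2| = |1/1.15 - 1/7.65| => P_syn = 1.3535

1.3535 years


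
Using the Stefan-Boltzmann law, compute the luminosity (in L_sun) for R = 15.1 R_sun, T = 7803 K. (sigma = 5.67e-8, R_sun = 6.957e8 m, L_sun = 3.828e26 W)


R = 15.1 * 6.957e8 m = 1.050507e+10 m. L = 4*pi*R^2*sigma*T^4 = 4*pi*(1.050507e+10)^2 * 5.67e-8 * 7803^4 = 2.914991226e+29 W. L/L_sun = 2.914991226e+29 / 3.828e26 = 761.492

761.492 L_sun


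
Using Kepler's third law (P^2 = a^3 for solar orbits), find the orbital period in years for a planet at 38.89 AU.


P = a^(3/2) = 38.89^1.5 = 242.5252

242.5252 years


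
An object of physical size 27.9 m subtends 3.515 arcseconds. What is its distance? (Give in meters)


D = size / theta_rad, theta_rad = 3.515 * pi/(180*3600) = 1.704e-05, D = 1.637e+06

1.637e+06 m


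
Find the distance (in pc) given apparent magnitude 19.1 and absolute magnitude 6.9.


d = 10^((m - M + 5)/5) = 10^((19.1 - 6.9 + 5)/5) = 2754.2287

2754.2287 pc


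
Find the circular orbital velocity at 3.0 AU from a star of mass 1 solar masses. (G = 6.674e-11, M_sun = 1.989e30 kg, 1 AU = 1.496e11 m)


v = sqrt(GM/r) = sqrt(6.674e-11 * 1.989e+30 / 4.488e+11) = 17198.2425

17198.2425 m/s


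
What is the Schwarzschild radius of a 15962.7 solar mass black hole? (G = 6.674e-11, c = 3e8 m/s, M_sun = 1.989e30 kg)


M = 15962.7 * 1.989e30 kg = 3.17498103e+34 kg. rs = 2GM/c^2 = 2 * 6.674e-11 * 3.17498103e+34 / (3e8)^2 = 4.709e+07

4.709e+07 m


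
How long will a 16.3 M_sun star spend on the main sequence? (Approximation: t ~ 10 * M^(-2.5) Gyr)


t = 10 * M^(-2.5) = 10 * 16.3^(-2.5) = 0.0093

0.0093 Gyr


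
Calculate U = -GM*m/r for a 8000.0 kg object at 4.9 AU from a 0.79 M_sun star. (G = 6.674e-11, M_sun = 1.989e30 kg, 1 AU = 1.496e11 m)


M = 0.79 * 1.989e30 kg = 1.57131e+30 kg; r = 4.9 AU * 1.496e11 m/AU = 7.3304e+11 m. U = -GM*m/r = -(6.674e-11 * 1.57131e+30 * 8000.0) / 7.3304e+11 = -1.144e+12

-1.144e+12 J


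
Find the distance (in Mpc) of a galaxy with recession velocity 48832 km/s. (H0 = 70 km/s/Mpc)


d = v / H0 = 48832 / 70 = 697.6

697.6 Mpc


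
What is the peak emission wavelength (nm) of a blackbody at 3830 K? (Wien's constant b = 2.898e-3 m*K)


lam_max = b / T = 2.898e-3 / 3830 = 7.567e-07 m = 756.658 nm

756.658 nm


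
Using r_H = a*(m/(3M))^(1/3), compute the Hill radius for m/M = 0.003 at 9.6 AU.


r_H = a * (m/3M)^(1/3) = 9.6 * (0.003/3)^(1/3) = 0.96

0.96 AU


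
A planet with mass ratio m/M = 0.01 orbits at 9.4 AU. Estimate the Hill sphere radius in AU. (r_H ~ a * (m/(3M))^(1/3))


r_H = a * (m/3M)^(1/3) = 9.4 * (0.01/3)^(1/3) = 1.4042

1.4042 AU


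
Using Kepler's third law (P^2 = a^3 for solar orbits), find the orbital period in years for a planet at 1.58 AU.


P = a^(3/2) = 1.58^1.5 = 1.986

1.986 years


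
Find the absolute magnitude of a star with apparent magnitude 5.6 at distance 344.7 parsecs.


M = m - 5*log10(d) + 5 = 5.6 - 5*log10(344.7) + 5 = -2.0872

-2.0872


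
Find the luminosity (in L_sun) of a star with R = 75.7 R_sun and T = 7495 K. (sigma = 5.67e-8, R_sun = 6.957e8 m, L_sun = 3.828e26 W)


R = 75.7 * 6.957e8 m = 5.266449e+10 m. L = 4*pi*R^2*sigma*T^4 = 4*pi*(5.266449e+10)^2 * 5.67e-8 * 7495^4 = 6.236131111e+30 W. L/L_sun = 6.236131111e+30 / 3.828e26 = 16290.8336

16290.8336 L_sun


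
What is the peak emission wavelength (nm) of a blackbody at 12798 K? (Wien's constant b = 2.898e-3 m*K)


lam_max = b / T = 2.898e-3 / 12798 = 2.264e-07 m = 226.4416 nm

226.4416 nm


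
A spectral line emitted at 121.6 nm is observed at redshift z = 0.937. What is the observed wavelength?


lam_obs = lam_emit * (1 + z) = 121.6 * (1 + 0.937) = 235.5392

235.5392 nm


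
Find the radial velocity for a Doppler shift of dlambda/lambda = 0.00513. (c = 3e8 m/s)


v = (dlambda/lambda) * c = 0.00513 * 3e8 = 1.539e+06

1.539e+06 m/s


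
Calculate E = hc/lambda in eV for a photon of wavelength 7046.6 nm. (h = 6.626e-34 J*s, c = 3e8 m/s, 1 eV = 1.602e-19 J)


E = hc/lambda = 6.626e-34 * 3e8 / 7.047e-06 = 2.821e-20 J = 0.1761 eV

0.1761 eV


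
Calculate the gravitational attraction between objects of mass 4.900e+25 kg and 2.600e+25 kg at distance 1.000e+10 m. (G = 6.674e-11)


F = G*m1*m2/r^2 = 6.674e-11 * 4.900e+25 * 2.600e+25 / (1.000e+10)^2 = 6.674e-11 * 1.274e+51 / 1.000e+20 = 8.503e+20

8.503e+20 N


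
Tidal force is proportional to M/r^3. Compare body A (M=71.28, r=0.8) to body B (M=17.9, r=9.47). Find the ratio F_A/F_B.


Ratio = (M1/r1^3) / (M2/r2^3) = (71.28/0.8^3) / (17.9/9.47^3) = 6605.3318

6605.3318


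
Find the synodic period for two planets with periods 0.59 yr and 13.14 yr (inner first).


1/P_syn = |1/P1 - 1/P2| = |1/0.59 - 1/13.14| => P_syn = 0.6177

0.6177 years


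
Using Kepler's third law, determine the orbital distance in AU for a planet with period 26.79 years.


a = P^(2/3) = 26.79^(2/3) = 8.9533

8.9533 AU


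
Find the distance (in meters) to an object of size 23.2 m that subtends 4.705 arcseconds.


D = size / theta_rad, theta_rad = 4.705 * pi/(180*3600) = 2.281e-05, D = 1.017e+06

1.017e+06 m


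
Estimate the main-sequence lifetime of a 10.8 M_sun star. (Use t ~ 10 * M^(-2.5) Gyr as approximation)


t = 10 * M^(-2.5) = 10 * 10.8^(-2.5) = 0.0261

0.0261 Gyr


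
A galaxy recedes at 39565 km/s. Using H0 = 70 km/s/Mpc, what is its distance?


d = v / H0 = 39565 / 70 = 565.2143

565.2143 Mpc


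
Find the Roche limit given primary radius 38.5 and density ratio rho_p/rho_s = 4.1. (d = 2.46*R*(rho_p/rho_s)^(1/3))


d_Roche = 2.46 * 38.5 * 4.1^(1/3) = 151.5853

151.5853


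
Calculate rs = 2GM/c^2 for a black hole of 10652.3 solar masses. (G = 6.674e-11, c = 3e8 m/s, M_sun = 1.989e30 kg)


M = 10652.3 * 1.989e30 kg = 2.11874247e+34 kg. rs = 2GM/c^2 = 2 * 6.674e-11 * 2.11874247e+34 / (3e8)^2 = 3.142e+07

3.142e+07 m


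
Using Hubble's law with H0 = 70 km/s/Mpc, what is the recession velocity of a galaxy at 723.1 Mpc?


v = H0 * d = 70 * 723.1 = 50617.0

50617.0 km/s


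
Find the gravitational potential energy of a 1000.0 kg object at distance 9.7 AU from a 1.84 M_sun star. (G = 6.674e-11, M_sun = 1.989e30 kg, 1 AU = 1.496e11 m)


M = 1.84 * 1.989e30 kg = 3.65976e+30 kg; r = 9.7 AU * 1.496e11 m/AU = 1.45112e+12 m. U = -GM*m/r = -(6.674e-11 * 3.65976e+30 * 1000.0) / 1.45112e+12 = -1.683e+11

-1.683e+11 J


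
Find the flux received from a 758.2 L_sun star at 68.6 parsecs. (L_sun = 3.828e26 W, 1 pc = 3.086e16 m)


F = L / (4*pi*d^2) = 2.902e+29 / (4*pi*(2.117e+18)^2) = 5.154e-09

5.154e-09 W/m^2


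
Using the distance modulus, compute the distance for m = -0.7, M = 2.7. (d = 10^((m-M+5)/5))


d = 10^((m - M + 5)/5) = 10^((-0.7 - 2.7 + 5)/5) = 2.0893

2.0893 pc


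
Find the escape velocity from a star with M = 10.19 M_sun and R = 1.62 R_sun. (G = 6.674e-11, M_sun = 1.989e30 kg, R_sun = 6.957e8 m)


M = 10.19 * 1.989e30 kg = 2.026791e+31 kg; R = 1.62 * 6.957e8 m = 1.127034e+09 m. v_esc = sqrt(2GM/R) = sqrt(2 * 6.674e-11 * 2.026791e+31 / 1.127034e+09) = 1.549e+06

1.549e+06 m/s


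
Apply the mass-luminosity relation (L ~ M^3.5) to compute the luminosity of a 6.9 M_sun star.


L/L_sun = (M/M_sun)^3.5 = 6.9^3.5 = 862.9225

862.9225 L_sun


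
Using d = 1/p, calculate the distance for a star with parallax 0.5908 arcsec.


d = 1/p = 1/0.5908 = 1.6926

1.6926 pc


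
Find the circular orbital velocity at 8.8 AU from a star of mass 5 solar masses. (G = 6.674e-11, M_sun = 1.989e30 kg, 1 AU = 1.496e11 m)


v = sqrt(GM/r) = sqrt(6.674e-11 * 9.945e+30 / 1.316e+12) = 22453.7231

22453.7231 m/s


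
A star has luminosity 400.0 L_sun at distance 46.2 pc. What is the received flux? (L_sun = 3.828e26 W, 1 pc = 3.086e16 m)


F = L / (4*pi*d^2) = 1.531e+29 / (4*pi*(1.426e+18)^2) = 5.994e-09

5.994e-09 W/m^2


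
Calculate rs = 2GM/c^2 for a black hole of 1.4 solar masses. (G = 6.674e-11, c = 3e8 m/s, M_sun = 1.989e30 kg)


M = 1.4 * 1.989e30 kg = 2.7846e+30 kg. rs = 2GM/c^2 = 2 * 6.674e-11 * 2.7846e+30 / (3e8)^2 = 4129.8712

4129.8712 m
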